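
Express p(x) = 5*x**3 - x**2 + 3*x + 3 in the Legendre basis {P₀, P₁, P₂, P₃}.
(8/3)P₀ + (6)P₁ + (-2/3)P₂ + (2)P₃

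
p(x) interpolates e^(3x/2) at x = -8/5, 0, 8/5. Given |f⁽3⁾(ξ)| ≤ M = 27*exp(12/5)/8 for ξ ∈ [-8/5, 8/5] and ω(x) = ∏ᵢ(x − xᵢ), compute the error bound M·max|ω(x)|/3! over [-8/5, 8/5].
64*sqrt(3)*exp(12/5)/125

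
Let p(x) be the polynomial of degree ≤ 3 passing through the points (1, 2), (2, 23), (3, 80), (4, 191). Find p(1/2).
-5/8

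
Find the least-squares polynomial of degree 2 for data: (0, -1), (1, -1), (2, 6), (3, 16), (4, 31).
-9/7 + (-93/70)x + (33/14)x²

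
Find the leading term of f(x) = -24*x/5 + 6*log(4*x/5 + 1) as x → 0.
-48*x**2/25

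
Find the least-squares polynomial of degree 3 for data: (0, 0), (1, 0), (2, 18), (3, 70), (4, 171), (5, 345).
-31/126 + (-983/756)x + (-191/252)x² + (80/27)x³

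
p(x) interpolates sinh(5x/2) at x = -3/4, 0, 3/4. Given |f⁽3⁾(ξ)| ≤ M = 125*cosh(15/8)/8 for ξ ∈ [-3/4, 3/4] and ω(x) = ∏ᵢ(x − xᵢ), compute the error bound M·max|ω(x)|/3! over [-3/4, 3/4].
125*sqrt(3)*cosh(15/8)/512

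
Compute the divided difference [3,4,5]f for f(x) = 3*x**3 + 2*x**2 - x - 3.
38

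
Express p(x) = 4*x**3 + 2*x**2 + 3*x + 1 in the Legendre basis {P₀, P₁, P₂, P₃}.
(5/3)P₀ + (27/5)P₁ + (4/3)P₂ + (8/5)P₃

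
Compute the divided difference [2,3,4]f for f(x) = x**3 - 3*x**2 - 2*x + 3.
6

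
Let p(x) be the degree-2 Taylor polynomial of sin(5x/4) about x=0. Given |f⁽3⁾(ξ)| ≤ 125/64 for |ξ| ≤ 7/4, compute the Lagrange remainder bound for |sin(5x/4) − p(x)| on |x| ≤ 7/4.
42875/24576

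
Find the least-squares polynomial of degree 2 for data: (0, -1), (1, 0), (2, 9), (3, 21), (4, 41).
-8/7 + (-17/14)x + (41/14)x²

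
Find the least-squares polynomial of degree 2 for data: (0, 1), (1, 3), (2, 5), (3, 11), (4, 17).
39/35 + (4/7)x + (6/7)x²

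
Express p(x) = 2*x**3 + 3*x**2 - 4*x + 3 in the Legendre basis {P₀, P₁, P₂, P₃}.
(4)P₀ + (-14/5)P₁ + (2)P₂ + (4/5)P₃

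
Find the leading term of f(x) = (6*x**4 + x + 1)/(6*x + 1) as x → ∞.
x**3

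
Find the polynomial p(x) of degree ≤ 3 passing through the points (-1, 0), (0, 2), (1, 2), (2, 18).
3*x**3 - x**2 - 2*x + 2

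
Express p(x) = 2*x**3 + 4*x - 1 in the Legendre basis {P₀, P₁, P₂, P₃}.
-P₀ + (26/5)P₁ + (4/5)P₃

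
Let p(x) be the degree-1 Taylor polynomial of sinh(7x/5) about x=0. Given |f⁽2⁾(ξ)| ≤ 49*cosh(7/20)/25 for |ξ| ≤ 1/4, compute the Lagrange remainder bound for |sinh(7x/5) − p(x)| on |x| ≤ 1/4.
49*cosh(7/20)/800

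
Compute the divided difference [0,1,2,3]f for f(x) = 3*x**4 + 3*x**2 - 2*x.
18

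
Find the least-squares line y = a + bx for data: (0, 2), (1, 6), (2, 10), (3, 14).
a = 2, b = 4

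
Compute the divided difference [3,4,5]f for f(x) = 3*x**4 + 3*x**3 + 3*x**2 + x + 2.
330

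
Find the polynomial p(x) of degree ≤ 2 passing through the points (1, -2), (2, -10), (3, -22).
-2*x**2 - 2*x + 2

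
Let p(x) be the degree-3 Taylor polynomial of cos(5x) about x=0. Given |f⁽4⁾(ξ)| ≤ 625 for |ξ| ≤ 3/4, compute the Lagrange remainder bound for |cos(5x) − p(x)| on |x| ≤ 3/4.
16875/2048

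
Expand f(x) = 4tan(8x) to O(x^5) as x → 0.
32*x + 2048*x**3/3 + O(x**5)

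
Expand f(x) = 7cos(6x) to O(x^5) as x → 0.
7 - 126*x**2 + 378*x**4 + O(x**5)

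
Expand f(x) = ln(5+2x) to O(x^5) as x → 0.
log(5) + 2*x/5 - 2*x**2/25 + 8*x**3/375 - 4*x**4/625 + O(x**5)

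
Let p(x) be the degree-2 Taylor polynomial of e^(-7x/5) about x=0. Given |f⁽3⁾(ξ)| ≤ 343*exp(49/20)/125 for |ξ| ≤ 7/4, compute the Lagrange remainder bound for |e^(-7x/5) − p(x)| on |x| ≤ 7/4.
117649*exp(49/20)/48000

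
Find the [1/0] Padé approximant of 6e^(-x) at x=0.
6 - 6*x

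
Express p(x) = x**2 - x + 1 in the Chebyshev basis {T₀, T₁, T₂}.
(3/2)T₀ - T₁ + (1/2)T₂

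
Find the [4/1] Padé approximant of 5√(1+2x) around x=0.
(3*x**4/8 - x**3 + 9*x**2/2 + 12*x + 5)/(7*x/5 + 1)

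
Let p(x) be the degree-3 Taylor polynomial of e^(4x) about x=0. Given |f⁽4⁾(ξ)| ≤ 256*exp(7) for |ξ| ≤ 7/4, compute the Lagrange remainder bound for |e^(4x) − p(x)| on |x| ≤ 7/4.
2401*exp(7)/24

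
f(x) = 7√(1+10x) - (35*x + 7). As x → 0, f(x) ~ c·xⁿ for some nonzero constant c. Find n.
2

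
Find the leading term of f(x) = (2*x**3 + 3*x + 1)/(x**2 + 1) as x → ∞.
2*x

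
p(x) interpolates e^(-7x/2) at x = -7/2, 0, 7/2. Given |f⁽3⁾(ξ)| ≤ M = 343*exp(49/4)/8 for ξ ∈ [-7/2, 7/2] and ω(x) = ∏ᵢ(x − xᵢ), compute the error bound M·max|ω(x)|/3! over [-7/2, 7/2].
117649*sqrt(3)*exp(49/4)/1728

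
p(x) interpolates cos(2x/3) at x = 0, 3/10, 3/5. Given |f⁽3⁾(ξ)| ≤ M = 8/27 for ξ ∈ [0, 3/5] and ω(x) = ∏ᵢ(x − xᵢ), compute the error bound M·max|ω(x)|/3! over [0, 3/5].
sqrt(3)/3375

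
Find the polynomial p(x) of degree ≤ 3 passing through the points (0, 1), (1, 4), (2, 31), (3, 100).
3*x**3 + 3*x**2 - 3*x + 1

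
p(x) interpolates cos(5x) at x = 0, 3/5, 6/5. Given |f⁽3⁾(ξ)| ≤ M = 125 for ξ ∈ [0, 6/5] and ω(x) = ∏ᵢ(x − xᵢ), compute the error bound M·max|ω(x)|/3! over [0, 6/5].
sqrt(3)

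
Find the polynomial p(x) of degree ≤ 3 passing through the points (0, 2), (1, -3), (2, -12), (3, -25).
-2*x**2 - 3*x + 2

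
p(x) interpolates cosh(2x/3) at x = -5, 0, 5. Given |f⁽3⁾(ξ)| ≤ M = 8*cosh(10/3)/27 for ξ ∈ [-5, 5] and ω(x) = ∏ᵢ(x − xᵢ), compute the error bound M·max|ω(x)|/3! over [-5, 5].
1000*sqrt(3)*cosh(10/3)/729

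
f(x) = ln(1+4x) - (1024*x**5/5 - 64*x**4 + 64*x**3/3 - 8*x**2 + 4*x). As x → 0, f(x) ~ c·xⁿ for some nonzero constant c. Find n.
6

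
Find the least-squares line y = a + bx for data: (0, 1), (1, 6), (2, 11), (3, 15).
a = 6/5, b = 47/10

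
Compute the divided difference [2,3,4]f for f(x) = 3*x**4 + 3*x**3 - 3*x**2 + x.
189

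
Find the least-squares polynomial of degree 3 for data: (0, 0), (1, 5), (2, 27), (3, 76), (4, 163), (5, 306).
-11/42 + (695/252)x + (95/84)x² + (19/9)x³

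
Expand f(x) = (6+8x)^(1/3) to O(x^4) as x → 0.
6**(1/3) + 4*6**(1/3)*x/9 - 16*6**(1/3)*x**2/81 + 320*6**(1/3)*x**3/2187 + O(x**4)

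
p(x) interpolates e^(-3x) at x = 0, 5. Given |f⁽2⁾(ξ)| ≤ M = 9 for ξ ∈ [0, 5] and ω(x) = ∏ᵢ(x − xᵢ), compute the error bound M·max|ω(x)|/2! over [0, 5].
225/8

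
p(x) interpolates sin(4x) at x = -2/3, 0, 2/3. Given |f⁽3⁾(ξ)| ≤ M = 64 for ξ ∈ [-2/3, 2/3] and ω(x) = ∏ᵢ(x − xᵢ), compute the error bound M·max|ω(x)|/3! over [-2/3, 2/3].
512*sqrt(3)/729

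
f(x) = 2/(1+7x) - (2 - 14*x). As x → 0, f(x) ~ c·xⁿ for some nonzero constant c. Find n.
2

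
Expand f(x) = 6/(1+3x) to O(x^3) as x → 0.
6 - 18*x + 54*x**2 + O(x**3)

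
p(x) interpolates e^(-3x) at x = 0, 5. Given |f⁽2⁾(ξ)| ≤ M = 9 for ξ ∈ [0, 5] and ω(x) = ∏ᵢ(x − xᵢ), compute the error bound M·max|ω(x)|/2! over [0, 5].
225/8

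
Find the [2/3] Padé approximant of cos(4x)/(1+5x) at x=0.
(1 - 20*x**2/3)/(20*x**3/3 + 4*x**2/3 + 5*x + 1)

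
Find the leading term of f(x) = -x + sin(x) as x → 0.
-x**3/6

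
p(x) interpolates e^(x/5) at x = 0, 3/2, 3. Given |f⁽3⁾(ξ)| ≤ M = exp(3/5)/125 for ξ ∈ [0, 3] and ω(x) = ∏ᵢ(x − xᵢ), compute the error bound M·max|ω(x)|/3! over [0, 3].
sqrt(3)*exp(3/5)/1000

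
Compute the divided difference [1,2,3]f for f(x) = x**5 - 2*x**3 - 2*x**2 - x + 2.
76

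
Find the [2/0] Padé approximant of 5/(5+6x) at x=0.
36*x**2/25 - 6*x/5 + 1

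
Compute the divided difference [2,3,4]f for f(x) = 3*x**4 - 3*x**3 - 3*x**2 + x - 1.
135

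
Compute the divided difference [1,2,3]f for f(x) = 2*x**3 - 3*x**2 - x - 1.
9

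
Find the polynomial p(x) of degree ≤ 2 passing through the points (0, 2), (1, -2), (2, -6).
2 - 4*x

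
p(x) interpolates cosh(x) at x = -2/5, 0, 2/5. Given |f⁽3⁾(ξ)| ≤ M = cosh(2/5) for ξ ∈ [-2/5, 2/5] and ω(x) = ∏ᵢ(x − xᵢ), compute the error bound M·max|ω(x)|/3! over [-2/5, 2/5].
8*sqrt(3)*cosh(2/5)/3375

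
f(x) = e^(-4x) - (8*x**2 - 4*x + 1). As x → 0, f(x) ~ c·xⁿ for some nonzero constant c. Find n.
3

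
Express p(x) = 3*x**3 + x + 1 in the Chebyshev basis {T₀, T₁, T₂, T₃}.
T₀ + (13/4)T₁ + (3/4)T₃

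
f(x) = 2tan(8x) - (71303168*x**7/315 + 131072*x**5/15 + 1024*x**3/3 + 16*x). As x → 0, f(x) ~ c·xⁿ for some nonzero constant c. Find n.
9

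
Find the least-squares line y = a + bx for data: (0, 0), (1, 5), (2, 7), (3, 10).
a = 7/10, b = 16/5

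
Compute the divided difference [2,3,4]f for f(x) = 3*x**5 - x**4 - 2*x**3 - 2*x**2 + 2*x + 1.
780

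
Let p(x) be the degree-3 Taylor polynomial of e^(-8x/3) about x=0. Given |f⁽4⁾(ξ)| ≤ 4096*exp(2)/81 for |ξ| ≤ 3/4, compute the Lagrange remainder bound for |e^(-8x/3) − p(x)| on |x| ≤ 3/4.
2*exp(2)/3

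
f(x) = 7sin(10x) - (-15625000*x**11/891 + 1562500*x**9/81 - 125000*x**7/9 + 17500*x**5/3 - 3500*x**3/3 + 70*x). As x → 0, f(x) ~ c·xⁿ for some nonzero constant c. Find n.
13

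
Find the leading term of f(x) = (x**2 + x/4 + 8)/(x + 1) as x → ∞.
x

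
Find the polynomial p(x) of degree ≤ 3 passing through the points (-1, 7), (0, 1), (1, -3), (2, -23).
-3*x**3 + x**2 - 2*x + 1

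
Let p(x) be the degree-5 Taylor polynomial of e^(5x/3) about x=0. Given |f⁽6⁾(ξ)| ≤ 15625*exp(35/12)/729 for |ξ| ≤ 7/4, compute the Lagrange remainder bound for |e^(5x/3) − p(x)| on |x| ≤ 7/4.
367653125*exp(35/12)/429981696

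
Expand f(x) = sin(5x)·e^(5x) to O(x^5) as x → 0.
5*x + 25*x**2 + 125*x**3/3 + O(x**5)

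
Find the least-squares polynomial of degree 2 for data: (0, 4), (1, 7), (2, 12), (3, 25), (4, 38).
4 + (3/5)x + (2)x²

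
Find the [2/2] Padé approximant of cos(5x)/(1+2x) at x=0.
(-1925*x**2/204 - 25*x/51 + 1)/(25*x**2/12 + 77*x/51 + 1)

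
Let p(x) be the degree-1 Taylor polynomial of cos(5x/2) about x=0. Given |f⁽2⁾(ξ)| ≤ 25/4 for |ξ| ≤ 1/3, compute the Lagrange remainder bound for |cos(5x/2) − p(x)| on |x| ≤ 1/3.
25/72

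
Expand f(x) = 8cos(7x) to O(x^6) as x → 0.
8 - 196*x**2 + 2401*x**4/3 + O(x**6)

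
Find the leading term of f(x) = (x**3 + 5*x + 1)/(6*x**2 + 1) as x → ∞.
x/6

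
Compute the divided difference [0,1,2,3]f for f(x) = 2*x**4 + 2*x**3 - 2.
14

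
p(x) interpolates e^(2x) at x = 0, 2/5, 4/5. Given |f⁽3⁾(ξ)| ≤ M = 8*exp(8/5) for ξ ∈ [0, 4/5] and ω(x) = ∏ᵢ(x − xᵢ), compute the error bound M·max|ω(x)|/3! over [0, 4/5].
64*sqrt(3)*exp(8/5)/3375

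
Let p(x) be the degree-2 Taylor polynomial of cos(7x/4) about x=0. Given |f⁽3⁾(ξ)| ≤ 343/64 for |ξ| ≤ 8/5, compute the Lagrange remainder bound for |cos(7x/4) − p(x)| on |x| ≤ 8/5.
1372/375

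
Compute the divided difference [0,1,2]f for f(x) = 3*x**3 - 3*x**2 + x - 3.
6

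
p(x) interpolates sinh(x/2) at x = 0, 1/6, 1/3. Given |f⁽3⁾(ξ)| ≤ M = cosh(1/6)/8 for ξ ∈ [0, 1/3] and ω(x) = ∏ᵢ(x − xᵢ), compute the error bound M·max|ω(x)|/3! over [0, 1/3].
sqrt(3)*cosh(1/6)/46656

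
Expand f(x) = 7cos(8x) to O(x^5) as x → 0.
7 - 224*x**2 + 3584*x**4/3 + O(x**5)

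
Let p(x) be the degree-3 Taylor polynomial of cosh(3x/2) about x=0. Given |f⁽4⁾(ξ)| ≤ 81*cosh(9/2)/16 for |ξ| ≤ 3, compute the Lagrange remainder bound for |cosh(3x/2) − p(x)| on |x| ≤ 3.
2187*cosh(9/2)/128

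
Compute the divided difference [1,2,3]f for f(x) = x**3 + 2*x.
6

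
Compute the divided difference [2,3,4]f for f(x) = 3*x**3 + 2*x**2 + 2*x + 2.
29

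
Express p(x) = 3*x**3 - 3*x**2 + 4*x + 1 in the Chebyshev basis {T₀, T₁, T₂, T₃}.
(-1/2)T₀ + (25/4)T₁ + (-3/2)T₂ + (3/4)T₃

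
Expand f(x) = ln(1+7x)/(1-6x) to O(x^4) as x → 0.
7*x + 35*x**2/2 + 658*x**3/3 + O(x**4)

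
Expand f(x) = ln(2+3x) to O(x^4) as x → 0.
log(2) + 3*x/2 - 9*x**2/8 + 9*x**3/8 + O(x**4)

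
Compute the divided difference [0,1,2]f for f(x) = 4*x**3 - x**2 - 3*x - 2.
11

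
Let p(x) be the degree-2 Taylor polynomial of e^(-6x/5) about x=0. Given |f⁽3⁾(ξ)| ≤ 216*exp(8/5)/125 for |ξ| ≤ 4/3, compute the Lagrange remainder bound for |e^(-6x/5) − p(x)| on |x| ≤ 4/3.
256*exp(8/5)/375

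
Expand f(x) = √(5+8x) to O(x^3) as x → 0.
sqrt(5) + 4*sqrt(5)*x/5 - 8*sqrt(5)*x**2/25 + O(x**3)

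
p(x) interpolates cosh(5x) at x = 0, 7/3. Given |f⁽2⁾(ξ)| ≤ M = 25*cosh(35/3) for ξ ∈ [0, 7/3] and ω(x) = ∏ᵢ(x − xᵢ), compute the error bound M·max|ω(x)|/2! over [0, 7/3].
1225*cosh(35/3)/72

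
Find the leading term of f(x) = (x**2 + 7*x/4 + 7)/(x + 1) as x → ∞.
x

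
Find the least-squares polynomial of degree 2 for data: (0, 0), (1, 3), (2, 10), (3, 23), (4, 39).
-1/35 + (23/35)x + (16/7)x²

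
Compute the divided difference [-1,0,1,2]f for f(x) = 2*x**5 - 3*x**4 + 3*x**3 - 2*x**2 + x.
7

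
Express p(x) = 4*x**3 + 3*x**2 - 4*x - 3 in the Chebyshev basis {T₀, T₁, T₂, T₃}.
(-3/2)T₀ - T₁ + (3/2)T₂ + T₃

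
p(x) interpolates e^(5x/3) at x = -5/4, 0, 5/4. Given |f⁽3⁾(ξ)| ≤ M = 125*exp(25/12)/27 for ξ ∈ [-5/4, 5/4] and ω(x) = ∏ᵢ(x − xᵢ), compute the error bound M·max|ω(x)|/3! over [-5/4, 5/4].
15625*sqrt(3)*exp(25/12)/46656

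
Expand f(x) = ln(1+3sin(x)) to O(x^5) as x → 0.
3*x - 9*x**2/2 + 17*x**3/2 - 75*x**4/4 + O(x**5)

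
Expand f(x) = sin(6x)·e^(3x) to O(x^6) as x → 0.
6*x + 18*x**2 - 9*x**3 - 81*x**4 - 1539*x**5/20 + O(x**6)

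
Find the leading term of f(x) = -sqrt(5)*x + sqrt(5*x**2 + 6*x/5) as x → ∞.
3*sqrt(5)/25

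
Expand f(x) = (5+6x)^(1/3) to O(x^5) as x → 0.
5**(1/3) + 2*5**(1/3)*x/5 - 4*5**(1/3)*x**2/25 + 8*5**(1/3)*x**3/75 - 32*5**(1/3)*x**4/375 + O(x**5)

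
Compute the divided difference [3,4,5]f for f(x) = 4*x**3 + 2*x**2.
50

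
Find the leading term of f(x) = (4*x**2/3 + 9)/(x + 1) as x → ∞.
4*x/3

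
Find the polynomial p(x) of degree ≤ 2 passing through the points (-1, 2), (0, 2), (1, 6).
2*x**2 + 2*x + 2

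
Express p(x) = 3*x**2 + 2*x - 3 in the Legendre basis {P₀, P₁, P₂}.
(-2)P₀ + (2)P₁ + (2)P₂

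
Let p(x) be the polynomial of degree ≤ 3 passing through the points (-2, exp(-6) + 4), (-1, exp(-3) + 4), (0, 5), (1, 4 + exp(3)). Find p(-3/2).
(5 + 15*exp(3) + (exp(3) + 59)*exp(6))*exp(-6)/16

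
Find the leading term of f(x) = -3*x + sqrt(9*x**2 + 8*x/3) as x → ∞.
4/9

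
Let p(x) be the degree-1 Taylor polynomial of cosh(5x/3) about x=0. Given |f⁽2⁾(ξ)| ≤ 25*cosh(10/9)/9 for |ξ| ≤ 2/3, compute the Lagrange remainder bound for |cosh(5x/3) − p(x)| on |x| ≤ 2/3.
50*cosh(10/9)/81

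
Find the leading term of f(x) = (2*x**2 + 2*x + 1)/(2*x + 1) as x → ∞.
x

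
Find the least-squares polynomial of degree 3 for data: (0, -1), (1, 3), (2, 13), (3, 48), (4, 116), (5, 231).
-95/126 + (1973/756)x + (-233/126)x² + (229/108)x³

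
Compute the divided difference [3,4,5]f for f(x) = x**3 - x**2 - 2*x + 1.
11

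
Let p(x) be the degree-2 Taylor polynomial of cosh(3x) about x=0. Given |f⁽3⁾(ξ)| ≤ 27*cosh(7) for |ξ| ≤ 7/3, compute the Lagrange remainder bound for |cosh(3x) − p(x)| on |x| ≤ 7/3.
343*cosh(7)/6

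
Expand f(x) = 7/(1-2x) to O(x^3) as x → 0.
7 + 14*x + 28*x**2 + O(x**3)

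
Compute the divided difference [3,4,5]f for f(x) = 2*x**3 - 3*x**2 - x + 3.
21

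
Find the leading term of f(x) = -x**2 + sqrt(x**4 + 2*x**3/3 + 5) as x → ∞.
x/3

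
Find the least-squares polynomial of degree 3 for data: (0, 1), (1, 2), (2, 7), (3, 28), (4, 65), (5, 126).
11/9 + (-316/189)x + (44/63)x² + (25/27)x³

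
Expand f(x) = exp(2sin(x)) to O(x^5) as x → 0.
1 + 2*x + 2*x**2 + x**3 + O(x**5)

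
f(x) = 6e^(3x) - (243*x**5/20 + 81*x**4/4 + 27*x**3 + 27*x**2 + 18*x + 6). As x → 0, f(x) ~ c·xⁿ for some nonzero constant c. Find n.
6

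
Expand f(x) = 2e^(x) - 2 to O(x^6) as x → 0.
2*x + x**2 + x**3/3 + x**4/12 + x**5/60 + O(x**6)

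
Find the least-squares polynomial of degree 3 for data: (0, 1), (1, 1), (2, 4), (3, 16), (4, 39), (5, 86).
17/21 + (107/63)x + (-25/12)x² + (37/36)x³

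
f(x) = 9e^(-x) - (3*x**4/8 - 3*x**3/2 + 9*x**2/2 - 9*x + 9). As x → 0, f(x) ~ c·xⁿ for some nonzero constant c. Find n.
5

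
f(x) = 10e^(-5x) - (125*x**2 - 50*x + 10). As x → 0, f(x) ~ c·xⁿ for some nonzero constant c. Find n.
3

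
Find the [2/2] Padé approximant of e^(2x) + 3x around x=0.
(7*x**2/12 + 19*x/4 + 1)/(-x**2/6 - x/4 + 1)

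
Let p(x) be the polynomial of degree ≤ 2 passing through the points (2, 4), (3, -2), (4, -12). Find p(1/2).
11/2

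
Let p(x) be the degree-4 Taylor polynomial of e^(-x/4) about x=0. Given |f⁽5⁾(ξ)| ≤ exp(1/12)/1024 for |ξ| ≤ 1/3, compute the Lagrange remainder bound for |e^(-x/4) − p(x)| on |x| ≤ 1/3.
exp(1/12)/29859840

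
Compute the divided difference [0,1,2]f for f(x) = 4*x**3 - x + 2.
12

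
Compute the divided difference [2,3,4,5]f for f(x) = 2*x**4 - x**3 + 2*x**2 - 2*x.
27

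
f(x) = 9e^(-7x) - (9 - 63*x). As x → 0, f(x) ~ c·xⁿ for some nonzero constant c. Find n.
2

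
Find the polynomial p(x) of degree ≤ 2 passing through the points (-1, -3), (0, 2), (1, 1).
-3*x**2 + 2*x + 2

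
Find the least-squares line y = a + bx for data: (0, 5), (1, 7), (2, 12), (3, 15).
a = 9/2, b = 7/2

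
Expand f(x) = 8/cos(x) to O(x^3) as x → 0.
8 + 4*x**2 + O(x**3)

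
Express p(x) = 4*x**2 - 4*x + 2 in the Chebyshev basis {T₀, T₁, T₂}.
(4)T₀ + (-4)T₁ + (2)T₂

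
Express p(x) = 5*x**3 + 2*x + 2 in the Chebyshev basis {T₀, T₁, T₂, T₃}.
(2)T₀ + (23/4)T₁ + (5/4)T₃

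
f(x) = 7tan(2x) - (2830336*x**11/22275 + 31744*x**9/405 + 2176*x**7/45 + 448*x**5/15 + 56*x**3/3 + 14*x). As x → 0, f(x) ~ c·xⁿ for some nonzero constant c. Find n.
13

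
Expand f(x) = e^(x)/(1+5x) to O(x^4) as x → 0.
1 - 4*x + 41*x**2/2 - 307*x**3/3 + O(x**4)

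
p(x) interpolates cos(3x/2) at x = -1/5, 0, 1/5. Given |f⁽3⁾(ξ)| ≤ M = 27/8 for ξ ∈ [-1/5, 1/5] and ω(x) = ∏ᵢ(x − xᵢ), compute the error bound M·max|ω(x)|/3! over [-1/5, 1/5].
sqrt(3)/1000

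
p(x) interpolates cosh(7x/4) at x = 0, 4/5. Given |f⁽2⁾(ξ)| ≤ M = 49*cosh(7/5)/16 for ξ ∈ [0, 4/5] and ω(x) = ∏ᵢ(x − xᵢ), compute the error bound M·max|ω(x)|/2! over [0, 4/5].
49*cosh(7/5)/200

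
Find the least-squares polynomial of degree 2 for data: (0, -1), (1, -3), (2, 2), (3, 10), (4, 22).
-48/35 + (-207/70)x + (31/14)x²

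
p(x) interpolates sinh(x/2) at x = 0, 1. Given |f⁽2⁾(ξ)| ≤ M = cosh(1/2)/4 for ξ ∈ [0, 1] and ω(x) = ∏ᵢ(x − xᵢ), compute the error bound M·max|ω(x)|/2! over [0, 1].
cosh(1/2)/32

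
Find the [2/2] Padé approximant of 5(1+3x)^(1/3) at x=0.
(35*x**2/3 + 35*x/2 + 5)/(5*x**2/6 + 5*x/2 + 1)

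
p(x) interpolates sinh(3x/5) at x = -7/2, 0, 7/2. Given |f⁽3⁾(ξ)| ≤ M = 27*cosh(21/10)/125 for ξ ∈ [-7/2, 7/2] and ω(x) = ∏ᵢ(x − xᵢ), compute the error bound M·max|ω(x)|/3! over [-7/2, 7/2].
343*sqrt(3)*cosh(21/10)/1000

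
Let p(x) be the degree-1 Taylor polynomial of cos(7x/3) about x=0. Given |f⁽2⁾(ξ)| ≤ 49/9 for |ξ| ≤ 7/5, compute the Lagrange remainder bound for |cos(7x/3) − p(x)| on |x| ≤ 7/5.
2401/450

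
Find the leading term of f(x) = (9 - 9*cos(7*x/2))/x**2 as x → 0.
441/8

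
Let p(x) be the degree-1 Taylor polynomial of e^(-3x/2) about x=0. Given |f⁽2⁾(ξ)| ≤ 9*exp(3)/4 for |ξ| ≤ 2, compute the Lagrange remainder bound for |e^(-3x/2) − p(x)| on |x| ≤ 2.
9*exp(3)/2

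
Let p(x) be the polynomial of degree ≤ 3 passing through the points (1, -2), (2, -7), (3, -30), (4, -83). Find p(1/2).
-5/2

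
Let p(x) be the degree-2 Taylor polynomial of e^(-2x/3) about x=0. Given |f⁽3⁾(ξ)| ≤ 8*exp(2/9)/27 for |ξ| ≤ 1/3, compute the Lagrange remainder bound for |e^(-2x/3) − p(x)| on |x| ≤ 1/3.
4*exp(2/9)/2187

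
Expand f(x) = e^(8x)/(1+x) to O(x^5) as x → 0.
1 + 7*x + 25*x**2 + 181*x**3/3 + 331*x**4/3 + O(x**5)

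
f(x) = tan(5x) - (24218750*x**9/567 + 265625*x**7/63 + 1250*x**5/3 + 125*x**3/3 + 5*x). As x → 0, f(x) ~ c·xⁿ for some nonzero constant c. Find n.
11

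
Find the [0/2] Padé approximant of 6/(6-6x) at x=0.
1/(1 - x)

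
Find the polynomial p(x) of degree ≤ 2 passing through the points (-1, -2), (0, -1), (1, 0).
x - 1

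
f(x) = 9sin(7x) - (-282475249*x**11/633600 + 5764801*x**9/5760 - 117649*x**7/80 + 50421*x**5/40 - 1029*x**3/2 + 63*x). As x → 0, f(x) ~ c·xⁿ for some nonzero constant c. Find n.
13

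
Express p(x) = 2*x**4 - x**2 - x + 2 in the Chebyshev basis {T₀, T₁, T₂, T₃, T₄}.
(9/4)T₀ - T₁ + (1/2)T₂ + (1/4)T₄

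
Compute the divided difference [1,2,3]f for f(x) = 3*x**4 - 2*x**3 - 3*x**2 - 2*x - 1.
60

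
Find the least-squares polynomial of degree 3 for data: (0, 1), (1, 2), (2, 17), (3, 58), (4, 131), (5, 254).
6/7 + (-71/42)x + (9/7)x² + (11/6)x³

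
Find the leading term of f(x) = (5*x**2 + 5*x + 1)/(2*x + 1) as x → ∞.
5*x/2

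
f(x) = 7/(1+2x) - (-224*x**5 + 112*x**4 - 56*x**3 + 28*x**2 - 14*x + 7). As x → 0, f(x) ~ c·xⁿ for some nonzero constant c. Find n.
6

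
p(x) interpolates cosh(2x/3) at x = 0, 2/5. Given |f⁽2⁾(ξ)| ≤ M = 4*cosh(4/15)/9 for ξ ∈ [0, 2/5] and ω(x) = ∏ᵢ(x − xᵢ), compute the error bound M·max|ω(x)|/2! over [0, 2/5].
2*cosh(4/15)/225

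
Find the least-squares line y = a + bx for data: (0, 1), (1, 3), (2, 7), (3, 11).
a = 2/5, b = 17/5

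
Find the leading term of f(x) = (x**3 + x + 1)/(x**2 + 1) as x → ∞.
x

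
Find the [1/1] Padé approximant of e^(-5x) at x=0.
(1 - 5*x/2)/(5*x/2 + 1)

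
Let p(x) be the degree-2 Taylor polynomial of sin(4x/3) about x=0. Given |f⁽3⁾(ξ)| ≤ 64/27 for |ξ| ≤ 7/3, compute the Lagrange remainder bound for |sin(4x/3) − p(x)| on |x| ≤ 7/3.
10976/2187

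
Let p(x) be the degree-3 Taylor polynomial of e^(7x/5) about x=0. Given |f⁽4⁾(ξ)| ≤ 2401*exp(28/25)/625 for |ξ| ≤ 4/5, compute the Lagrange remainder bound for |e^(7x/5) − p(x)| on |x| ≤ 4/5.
76832*exp(28/25)/1171875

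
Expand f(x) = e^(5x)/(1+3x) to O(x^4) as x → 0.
1 + 2*x + 13*x**2/2 + 4*x**3/3 + O(x**4)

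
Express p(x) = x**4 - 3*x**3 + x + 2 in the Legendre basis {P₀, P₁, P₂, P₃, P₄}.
(11/5)P₀ + (-4/5)P₁ + (4/7)P₂ + (-6/5)P₃ + (8/35)P₄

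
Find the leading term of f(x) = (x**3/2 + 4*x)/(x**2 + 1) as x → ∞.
x/2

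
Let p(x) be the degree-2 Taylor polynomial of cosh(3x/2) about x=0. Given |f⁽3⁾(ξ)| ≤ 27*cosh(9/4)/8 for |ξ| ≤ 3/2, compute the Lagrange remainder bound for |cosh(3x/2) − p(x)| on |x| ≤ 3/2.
243*cosh(9/4)/128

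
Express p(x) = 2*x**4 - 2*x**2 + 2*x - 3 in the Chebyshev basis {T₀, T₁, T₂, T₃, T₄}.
(-13/4)T₀ + (2)T₁ + (1/4)T₄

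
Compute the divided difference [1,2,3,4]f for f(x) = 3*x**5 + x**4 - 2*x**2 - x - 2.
205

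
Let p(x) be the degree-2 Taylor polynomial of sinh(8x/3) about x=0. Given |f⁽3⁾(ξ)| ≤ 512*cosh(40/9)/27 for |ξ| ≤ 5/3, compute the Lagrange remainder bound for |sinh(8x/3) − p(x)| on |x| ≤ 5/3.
32000*cosh(40/9)/2187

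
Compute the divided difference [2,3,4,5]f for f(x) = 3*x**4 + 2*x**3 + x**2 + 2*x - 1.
44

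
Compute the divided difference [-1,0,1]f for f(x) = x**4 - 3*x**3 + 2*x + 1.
1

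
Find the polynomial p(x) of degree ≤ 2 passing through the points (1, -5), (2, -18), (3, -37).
-3*x**2 - 4*x + 2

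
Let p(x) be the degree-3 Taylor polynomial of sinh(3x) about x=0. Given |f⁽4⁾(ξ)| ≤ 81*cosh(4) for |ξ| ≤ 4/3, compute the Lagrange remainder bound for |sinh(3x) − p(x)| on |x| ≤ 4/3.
32*cosh(4)/3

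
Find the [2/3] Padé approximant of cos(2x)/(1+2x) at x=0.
(1 - 5*x**2/3)/(2*x**3/3 + x**2/3 + 2*x + 1)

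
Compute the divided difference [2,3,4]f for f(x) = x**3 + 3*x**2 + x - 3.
12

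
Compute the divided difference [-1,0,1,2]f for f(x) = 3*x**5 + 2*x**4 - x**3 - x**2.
18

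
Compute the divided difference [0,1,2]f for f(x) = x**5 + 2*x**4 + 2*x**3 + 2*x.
35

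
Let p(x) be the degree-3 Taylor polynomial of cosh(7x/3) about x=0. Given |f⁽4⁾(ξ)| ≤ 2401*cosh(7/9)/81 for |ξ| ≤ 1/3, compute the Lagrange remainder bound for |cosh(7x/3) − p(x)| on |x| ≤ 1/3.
2401*cosh(7/9)/157464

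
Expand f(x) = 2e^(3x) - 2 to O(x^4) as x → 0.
6*x + 9*x**2 + 9*x**3 + O(x**4)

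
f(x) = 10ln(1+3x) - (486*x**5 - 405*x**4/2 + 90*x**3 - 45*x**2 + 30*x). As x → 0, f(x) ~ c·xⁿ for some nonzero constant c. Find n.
6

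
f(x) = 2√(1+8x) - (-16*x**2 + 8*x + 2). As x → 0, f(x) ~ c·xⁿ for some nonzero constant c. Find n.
3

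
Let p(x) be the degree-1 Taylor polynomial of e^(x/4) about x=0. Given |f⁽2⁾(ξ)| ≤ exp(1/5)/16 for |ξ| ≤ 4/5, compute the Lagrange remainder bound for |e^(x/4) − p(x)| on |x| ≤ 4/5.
exp(1/5)/50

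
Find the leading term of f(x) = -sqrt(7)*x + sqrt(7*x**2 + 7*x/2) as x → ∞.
sqrt(7)/4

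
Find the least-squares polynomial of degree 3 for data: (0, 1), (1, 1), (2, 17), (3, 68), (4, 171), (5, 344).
22/21 + (-23/9)x + (-53/84)x² + (107/36)x³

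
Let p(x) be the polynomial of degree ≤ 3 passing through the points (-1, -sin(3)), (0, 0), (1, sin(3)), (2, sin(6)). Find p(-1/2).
-5*sin(3)/8 + sin(6)/16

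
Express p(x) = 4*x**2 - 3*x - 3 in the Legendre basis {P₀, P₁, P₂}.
(-5/3)P₀ + (-3)P₁ + (8/3)P₂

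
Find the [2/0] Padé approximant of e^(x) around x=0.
x**2/2 + x + 1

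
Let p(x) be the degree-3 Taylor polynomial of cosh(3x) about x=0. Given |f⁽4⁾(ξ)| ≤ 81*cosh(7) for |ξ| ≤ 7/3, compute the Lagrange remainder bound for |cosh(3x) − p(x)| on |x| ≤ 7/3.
2401*cosh(7)/24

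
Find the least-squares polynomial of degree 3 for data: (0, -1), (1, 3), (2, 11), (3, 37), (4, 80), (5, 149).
-13/18 + (625/756)x + (55/63)x² + (107/108)x³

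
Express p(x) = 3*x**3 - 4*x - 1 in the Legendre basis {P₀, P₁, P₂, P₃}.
-P₀ + (-11/5)P₁ + (6/5)P₃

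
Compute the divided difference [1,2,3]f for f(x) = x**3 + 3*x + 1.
6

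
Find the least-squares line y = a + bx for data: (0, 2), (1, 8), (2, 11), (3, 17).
a = 23/10, b = 24/5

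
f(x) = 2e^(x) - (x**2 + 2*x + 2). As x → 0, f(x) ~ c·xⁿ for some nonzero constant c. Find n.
3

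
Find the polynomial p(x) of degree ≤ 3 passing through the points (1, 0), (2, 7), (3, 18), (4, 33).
2*x**2 + x - 3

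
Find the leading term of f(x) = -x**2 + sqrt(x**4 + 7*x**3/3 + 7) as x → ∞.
7*x/6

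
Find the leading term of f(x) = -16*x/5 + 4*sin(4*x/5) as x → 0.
-128*x**3/375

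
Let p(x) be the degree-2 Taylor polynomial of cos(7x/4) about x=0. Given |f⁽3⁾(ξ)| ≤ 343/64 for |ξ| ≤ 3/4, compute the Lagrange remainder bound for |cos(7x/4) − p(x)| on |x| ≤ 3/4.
3087/8192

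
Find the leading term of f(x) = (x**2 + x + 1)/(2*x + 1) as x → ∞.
x/2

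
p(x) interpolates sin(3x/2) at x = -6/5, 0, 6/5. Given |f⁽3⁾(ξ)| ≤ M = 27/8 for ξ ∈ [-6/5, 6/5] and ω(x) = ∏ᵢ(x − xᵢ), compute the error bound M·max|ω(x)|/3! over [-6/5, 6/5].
27*sqrt(3)/125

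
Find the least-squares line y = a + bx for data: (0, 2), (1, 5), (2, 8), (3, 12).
a = 9/5, b = 33/10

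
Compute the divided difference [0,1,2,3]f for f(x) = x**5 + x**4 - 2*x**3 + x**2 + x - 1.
29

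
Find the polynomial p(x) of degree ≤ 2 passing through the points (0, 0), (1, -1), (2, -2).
-x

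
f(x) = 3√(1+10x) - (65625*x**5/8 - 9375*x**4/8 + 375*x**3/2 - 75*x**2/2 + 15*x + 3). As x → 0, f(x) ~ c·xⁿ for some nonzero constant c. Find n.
6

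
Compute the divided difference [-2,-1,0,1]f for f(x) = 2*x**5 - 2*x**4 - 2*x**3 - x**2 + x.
12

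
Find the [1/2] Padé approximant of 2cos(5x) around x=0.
2/(25*x**2/2 + 1)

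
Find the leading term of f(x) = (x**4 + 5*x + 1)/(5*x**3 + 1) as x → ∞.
x/5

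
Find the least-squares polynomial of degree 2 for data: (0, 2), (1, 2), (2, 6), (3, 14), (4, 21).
11/7 + (-1/7)x + (9/7)x²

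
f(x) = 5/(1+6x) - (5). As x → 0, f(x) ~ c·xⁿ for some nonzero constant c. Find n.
1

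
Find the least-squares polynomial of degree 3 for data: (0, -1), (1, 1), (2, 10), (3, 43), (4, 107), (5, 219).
-58/63 + (260/189)x + (-35/18)x² + (113/54)x³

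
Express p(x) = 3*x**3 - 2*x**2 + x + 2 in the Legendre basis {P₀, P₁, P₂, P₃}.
(4/3)P₀ + (14/5)P₁ + (-4/3)P₂ + (6/5)P₃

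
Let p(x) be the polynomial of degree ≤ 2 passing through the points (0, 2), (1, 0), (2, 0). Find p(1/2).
3/4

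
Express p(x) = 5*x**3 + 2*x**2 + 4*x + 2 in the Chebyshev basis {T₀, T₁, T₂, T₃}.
(3)T₀ + (31/4)T₁ + T₂ + (5/4)T₃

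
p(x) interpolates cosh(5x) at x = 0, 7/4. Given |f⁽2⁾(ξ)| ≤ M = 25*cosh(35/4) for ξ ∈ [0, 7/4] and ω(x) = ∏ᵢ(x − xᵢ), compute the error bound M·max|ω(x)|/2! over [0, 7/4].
1225*cosh(35/4)/128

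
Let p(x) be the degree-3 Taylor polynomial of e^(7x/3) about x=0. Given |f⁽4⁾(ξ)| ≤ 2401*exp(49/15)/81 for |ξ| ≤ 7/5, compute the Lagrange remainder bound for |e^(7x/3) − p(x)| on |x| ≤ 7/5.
5764801*exp(49/15)/1215000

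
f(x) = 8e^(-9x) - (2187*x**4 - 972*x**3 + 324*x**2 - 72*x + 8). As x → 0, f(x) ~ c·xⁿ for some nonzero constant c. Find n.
5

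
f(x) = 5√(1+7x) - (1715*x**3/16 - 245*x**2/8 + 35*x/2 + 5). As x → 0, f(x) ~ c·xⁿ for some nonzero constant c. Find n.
4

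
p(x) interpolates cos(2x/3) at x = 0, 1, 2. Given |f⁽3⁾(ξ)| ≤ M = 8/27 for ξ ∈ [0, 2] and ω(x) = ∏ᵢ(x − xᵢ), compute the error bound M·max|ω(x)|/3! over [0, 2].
8*sqrt(3)/729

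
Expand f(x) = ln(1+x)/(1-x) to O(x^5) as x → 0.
x + x**2/2 + 5*x**3/6 + 7*x**4/12 + O(x**5)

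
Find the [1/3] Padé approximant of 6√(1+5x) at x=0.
(105*x/4 + 6)/(125*x**3/64 - 25*x**2/16 + 15*x/8 + 1)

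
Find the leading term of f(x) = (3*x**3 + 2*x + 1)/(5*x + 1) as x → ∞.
3*x**2/5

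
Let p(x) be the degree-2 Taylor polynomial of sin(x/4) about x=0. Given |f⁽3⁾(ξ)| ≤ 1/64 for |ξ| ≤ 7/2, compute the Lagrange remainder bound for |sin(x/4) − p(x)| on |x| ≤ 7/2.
343/3072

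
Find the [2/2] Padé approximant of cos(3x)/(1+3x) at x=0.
(-21*x**2/4 + x/2 + 1)/(3*x**2/4 + 7*x/2 + 1)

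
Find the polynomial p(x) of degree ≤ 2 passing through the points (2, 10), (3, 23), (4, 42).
3*x**2 - 2*x + 2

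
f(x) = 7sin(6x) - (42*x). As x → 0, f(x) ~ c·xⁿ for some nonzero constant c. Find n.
3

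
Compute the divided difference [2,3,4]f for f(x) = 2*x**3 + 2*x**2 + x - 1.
20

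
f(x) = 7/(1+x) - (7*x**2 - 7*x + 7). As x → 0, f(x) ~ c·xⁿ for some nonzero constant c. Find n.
3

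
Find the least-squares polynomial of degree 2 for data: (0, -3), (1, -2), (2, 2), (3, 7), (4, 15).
-107/35 + (3/14)x + (15/14)x²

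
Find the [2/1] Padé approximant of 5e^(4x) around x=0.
(40*x**2/3 + 40*x/3 + 5)/(1 - 4*x/3)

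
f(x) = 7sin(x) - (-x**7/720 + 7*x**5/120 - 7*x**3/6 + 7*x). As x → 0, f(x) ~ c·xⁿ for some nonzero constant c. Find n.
9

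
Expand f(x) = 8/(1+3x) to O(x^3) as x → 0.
8 - 24*x + 72*x**2 + O(x**3)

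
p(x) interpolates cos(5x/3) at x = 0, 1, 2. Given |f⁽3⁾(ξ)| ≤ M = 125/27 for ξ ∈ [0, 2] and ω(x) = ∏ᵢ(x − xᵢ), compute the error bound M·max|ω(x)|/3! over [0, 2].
125*sqrt(3)/729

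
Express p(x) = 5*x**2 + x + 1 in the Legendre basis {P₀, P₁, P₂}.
(8/3)P₀ + P₁ + (10/3)P₂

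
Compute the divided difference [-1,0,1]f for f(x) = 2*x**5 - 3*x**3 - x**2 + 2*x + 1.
-1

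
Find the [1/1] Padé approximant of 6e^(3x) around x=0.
(9*x + 6)/(1 - 3*x/2)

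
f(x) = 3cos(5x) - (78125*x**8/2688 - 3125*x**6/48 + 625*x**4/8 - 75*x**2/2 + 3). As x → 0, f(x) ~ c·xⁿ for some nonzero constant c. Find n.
10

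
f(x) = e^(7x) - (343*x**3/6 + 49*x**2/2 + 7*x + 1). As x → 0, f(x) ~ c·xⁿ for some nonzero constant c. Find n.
4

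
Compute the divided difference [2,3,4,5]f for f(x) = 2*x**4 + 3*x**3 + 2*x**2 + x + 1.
31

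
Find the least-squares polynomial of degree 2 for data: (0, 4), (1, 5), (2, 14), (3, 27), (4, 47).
19/5 + (-6/5)x + (3)x²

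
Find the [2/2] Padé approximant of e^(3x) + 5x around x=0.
(3*x**2/4 + 53*x/7 + 1)/(-9*x**2/28 - 3*x/7 + 1)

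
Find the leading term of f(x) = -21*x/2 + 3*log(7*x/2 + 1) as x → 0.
-147*x**2/8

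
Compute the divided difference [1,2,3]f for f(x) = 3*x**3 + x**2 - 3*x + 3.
19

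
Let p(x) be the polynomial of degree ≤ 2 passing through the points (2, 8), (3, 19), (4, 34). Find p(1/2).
-1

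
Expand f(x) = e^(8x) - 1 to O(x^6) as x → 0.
8*x + 32*x**2 + 256*x**3/3 + 512*x**4/3 + 4096*x**5/15 + O(x**6)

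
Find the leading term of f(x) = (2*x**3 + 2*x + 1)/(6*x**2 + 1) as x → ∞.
x/3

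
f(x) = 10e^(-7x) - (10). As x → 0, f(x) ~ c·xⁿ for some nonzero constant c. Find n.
1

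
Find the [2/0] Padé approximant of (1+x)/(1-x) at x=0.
2*x**2 + 2*x + 1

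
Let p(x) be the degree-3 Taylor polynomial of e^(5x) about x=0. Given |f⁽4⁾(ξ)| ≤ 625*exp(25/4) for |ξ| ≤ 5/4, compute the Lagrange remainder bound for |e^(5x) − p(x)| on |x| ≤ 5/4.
390625*exp(25/4)/6144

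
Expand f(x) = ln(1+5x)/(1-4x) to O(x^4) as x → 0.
5*x + 15*x**2/2 + 215*x**3/3 + O(x**4)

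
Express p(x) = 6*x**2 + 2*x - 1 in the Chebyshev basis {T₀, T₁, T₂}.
(2)T₀ + (2)T₁ + (3)T₂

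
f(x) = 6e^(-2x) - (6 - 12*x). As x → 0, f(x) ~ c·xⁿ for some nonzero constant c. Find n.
2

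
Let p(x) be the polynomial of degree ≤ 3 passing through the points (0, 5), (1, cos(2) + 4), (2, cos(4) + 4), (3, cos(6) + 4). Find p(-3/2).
135*cos(4)/16 - 35*cos(6)/16 - 189*cos(2)/16 + 169/16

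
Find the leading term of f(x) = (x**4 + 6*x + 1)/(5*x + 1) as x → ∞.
x**3/5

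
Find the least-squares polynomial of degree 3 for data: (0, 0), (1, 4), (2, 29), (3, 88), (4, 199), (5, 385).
-5/14 + (71/28)x + (-3/28)x² + (3)x³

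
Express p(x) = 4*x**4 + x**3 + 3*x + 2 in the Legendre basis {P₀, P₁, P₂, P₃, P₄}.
(14/5)P₀ + (18/5)P₁ + (16/7)P₂ + (2/5)P₃ + (32/35)P₄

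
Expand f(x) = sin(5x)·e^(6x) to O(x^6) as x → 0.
5*x + 30*x**2 + 415*x**3/6 + 55*x**4 - 1895*x**5/24 + O(x**6)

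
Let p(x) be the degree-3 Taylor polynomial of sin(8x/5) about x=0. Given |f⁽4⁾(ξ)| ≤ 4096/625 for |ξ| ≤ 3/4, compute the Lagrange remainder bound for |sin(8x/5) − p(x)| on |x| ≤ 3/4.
54/625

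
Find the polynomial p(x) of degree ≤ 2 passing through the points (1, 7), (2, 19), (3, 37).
3*x**2 + 3*x + 1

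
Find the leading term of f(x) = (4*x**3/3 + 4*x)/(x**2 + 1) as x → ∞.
4*x/3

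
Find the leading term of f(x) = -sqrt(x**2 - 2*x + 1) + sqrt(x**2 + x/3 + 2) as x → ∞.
7/6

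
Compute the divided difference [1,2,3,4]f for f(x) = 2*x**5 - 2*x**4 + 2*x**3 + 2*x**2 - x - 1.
112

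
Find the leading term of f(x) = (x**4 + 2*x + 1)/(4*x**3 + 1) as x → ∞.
x/4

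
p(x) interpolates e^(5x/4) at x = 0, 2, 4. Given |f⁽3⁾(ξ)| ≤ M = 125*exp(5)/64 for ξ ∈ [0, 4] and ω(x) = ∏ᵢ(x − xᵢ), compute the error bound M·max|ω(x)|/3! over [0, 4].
125*sqrt(3)*exp(5)/216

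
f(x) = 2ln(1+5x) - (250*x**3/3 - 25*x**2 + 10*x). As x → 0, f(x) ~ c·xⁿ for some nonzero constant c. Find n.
4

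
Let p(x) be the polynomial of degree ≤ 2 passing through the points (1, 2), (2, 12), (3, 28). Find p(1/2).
-3/4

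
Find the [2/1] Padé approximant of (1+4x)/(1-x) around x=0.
(4*x + 1)/(1 - x)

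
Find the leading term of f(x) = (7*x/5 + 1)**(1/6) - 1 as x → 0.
7*x/30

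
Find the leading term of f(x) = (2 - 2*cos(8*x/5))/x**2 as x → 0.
64/25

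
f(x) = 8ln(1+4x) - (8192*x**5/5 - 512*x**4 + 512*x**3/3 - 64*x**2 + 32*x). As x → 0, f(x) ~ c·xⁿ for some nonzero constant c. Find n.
6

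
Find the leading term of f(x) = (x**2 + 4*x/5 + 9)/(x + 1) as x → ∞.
x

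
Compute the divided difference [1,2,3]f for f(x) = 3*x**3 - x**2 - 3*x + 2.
17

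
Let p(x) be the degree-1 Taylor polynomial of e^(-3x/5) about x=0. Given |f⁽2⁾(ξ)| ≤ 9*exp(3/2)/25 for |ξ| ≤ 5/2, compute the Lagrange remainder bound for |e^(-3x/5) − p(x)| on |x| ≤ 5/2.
9*exp(3/2)/8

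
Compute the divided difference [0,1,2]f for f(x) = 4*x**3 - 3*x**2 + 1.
9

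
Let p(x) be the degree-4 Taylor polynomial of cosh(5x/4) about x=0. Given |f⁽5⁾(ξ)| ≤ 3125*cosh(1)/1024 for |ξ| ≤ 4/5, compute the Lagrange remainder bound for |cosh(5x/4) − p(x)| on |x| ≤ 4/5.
cosh(1)/120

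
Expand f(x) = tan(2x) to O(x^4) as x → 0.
2*x + 8*x**3/3 + O(x**4)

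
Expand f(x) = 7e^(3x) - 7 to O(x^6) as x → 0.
21*x + 63*x**2/2 + 63*x**3/2 + 189*x**4/8 + 567*x**5/40 + O(x**6)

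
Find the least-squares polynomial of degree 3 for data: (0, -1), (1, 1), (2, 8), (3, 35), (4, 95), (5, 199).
-6/7 + (55/21)x + (-47/14)x² + (13/6)x³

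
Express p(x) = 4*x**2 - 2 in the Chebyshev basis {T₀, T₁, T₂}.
(2)T₂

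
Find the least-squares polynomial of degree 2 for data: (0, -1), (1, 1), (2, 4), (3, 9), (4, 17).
-4/5 + (2/5)x + x²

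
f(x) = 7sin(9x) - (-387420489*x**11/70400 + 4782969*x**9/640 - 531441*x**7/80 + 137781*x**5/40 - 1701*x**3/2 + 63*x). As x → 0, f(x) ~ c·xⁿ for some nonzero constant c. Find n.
13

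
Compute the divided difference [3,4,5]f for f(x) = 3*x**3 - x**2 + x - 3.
35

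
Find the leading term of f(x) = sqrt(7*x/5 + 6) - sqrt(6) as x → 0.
7*sqrt(6)*x/60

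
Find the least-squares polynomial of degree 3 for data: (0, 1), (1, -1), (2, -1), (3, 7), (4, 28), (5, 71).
115/126 + (-31/108)x + (-311/126)x² + (115/108)x³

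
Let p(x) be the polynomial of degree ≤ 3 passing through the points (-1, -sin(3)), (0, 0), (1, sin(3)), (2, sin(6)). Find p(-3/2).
-7*sin(3)/8 - 5*sin(6)/16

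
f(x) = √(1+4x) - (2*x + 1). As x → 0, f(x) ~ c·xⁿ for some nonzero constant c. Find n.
2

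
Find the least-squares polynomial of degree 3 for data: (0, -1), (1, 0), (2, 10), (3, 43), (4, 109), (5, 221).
-59/63 + (-53/189)x + (-257/252)x² + (215/108)x³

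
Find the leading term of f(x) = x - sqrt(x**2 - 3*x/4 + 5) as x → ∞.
3/8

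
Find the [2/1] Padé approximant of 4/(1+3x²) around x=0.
4 - 12*x**2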